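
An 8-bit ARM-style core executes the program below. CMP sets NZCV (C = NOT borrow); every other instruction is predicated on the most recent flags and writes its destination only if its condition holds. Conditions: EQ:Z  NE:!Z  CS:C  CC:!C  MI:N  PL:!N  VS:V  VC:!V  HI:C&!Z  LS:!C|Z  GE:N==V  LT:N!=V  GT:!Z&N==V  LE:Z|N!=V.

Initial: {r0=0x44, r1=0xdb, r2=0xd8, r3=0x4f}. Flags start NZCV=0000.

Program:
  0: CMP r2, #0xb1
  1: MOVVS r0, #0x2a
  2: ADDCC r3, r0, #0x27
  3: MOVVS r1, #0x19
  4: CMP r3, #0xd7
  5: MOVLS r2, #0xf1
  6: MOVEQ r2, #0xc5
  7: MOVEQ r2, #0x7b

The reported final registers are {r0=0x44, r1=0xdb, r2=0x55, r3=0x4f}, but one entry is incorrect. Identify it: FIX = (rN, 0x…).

[0] flags=0010 → (cmp)
[1] flags=0010 VS?F → skip
[2] flags=0010 CC?F → skip
[3] flags=0010 VS?F → skip
[4] flags=0000 → (cmp)
[5] flags=0000 LS?T → r2=0xf1
[6] flags=0000 EQ?F → skip
[7] flags=0000 EQ?F → skip

FIX = (r2, 0xf1)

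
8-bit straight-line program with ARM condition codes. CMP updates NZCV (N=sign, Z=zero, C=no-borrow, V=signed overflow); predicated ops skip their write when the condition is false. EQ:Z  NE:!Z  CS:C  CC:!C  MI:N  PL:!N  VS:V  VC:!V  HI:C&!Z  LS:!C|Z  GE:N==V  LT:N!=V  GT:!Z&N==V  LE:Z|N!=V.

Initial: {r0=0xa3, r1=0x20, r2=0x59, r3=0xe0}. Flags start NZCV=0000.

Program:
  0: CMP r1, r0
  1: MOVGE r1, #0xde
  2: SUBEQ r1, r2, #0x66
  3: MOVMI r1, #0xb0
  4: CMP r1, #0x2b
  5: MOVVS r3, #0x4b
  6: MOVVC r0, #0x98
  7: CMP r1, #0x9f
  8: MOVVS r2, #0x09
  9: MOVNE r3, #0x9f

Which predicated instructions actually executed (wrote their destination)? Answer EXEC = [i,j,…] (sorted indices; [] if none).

EXEC = [1,6,9]

0: ✓ CMP  NZCV=0000
1: ✓ MOVGE  r1←0xde
2: · SUBEQ
3: · MOVMI
4: ✓ CMP  NZCV=1010
5: · MOVVS
6: ✓ MOVVC  r0←0x98
7: ✓ CMP  NZCV=0010
8: · MOVVS
9: ✓ MOVNE  r3←0x9f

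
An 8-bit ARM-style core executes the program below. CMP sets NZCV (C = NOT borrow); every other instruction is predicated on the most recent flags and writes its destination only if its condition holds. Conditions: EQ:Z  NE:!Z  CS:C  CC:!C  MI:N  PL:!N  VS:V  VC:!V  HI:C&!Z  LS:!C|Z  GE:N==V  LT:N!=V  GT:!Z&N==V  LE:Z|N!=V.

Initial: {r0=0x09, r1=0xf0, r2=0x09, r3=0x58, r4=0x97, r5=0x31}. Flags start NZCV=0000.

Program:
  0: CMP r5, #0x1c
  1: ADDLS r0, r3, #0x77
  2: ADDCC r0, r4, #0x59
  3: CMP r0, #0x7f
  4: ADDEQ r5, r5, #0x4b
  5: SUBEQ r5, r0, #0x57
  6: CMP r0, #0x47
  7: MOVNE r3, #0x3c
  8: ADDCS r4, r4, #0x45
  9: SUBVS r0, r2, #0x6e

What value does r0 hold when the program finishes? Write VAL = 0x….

[0] flags=0010 → (cmp)
[1] flags=0010 LS?F → skip
[2] flags=0010 CC?F → skip
[3] flags=1000 → (cmp)
[4] flags=1000 EQ?F → skip
[5] flags=1000 EQ?F → skip
[6] flags=1000 → (cmp)
[7] flags=1000 NE?T → r3=0x3c
[8] flags=1000 CS?F → skip
[9] flags=1000 VS?F → skip

VAL = 0x09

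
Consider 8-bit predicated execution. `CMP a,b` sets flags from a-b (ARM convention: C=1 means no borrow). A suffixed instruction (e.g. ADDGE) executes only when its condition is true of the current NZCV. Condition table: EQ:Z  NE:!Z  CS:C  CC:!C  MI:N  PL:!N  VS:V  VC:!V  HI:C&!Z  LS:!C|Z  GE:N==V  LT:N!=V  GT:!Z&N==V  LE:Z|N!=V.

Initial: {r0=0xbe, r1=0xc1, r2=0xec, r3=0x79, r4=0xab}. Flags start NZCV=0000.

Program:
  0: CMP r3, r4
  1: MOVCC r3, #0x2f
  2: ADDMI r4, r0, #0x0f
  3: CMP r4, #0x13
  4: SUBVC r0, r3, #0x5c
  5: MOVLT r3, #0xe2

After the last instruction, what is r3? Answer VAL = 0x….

0: ✓ CMP  NZCV=1001
1: ✓ MOVCC  r3←0x2f
2: ✓ ADDMI  r4←0xcd
3: ✓ CMP  NZCV=1010
4: ✓ SUBVC  r0←0xd3
5: ✓ MOVLT  r3←0xe2

VAL = 0xe2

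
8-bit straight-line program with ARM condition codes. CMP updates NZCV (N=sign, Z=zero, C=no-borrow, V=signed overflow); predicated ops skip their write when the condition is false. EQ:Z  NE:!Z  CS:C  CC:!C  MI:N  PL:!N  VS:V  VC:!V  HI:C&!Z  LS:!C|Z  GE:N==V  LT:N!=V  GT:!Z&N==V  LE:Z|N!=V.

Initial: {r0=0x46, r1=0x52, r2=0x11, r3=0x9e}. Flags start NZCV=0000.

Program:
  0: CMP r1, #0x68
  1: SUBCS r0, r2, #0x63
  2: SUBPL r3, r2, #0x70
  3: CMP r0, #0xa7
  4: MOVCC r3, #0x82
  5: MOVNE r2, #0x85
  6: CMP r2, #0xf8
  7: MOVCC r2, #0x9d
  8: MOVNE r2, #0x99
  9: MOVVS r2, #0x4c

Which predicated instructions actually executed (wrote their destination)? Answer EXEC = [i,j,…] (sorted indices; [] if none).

EXEC = [4,5,7,8]

[0] flags=1000 → (cmp)
[1] flags=1000 CS?F → skip
[2] flags=1000 PL?F → skip
[3] flags=1001 → (cmp)
[4] flags=1001 CC?T → r3=0x82
[5] flags=1001 NE?T → r2=0x85
[6] flags=1000 → (cmp)
[7] flags=1000 CC?T → r2=0x9d
[8] flags=1000 NE?T → r2=0x99
[9] flags=1000 VS?F → skip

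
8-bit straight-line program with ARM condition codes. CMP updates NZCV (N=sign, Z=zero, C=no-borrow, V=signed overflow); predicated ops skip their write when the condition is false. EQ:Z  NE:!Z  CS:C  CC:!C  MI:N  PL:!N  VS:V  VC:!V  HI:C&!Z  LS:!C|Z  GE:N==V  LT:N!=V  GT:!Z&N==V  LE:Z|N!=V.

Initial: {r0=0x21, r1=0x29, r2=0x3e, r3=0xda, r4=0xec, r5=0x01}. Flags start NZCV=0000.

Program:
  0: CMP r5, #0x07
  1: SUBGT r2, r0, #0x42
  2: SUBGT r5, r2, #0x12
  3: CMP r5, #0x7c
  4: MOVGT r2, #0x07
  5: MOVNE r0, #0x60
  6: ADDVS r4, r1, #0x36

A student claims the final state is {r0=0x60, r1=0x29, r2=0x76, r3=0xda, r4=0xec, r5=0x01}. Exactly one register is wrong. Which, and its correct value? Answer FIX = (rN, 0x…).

[0] flags=1000 → (cmp)
[1] flags=1000 GT?F → skip
[2] flags=1000 GT?F → skip
[3] flags=1000 → (cmp)
[4] flags=1000 GT?F → skip
[5] flags=1000 NE?T → r0=0x60
[6] flags=1000 VS?F → skip

FIX = (r2, 0x3e)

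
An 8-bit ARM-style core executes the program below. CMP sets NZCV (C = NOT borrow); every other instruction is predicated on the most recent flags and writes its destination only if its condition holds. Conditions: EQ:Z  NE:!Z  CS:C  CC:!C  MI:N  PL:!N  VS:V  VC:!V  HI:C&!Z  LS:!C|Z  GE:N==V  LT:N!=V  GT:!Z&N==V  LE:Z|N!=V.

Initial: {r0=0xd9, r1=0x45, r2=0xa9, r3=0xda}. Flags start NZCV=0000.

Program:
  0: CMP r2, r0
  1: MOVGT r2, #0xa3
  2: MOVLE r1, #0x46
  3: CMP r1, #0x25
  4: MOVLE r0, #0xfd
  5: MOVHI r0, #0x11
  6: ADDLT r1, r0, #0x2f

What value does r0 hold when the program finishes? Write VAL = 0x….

VAL = 0x11

0: ✓ CMP  NZCV=1000
1: · MOVGT
2: ✓ MOVLE  r1←0x46
3: ✓ CMP  NZCV=0010
4: · MOVLE
5: ✓ MOVHI  r0←0x11
6: · ADDLT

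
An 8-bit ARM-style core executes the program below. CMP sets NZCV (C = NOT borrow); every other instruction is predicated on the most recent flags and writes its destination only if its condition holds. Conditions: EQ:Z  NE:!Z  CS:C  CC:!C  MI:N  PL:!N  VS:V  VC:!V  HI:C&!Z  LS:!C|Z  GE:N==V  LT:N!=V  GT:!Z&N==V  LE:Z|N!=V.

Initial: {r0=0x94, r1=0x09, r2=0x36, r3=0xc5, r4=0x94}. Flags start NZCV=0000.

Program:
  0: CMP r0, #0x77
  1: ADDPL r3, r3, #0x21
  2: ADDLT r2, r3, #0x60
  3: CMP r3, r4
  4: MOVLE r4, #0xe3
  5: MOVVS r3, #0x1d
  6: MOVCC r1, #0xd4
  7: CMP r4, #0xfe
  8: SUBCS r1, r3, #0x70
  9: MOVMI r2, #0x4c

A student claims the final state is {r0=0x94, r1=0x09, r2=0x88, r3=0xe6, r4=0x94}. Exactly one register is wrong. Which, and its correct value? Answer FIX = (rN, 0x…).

FIX = (r2, 0x4c)

[0] flags=0011 → (cmp)
[1] flags=0011 PL?T → r3=0xe6
[2] flags=0011 LT?T → r2=0x46
[3] flags=0010 → (cmp)
[4] flags=0010 LE?F → skip
[5] flags=0010 VS?F → skip
[6] flags=0010 CC?F → skip
[7] flags=1000 → (cmp)
[8] flags=1000 CS?F → skip
[9] flags=1000 MI?T → r2=0x4c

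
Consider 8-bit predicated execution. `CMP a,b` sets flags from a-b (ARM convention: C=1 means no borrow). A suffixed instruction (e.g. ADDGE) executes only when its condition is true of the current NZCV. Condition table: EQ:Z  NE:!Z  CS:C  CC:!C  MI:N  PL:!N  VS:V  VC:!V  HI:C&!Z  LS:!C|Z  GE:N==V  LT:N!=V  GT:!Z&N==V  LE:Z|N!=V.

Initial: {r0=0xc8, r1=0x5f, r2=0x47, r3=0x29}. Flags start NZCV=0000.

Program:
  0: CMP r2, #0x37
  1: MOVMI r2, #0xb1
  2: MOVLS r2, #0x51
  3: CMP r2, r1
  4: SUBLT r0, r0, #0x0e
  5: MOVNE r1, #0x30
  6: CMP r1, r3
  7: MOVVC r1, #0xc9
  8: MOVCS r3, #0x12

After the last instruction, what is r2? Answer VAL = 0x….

[0] flags=0010 → (cmp)
[1] flags=0010 MI?F → skip
[2] flags=0010 LS?F → skip
[3] flags=1000 → (cmp)
[4] flags=1000 LT?T → r0=0xba
[5] flags=1000 NE?T → r1=0x30
[6] flags=0010 → (cmp)
[7] flags=0010 VC?T → r1=0xc9
[8] flags=0010 CS?T → r3=0x12

VAL = 0x47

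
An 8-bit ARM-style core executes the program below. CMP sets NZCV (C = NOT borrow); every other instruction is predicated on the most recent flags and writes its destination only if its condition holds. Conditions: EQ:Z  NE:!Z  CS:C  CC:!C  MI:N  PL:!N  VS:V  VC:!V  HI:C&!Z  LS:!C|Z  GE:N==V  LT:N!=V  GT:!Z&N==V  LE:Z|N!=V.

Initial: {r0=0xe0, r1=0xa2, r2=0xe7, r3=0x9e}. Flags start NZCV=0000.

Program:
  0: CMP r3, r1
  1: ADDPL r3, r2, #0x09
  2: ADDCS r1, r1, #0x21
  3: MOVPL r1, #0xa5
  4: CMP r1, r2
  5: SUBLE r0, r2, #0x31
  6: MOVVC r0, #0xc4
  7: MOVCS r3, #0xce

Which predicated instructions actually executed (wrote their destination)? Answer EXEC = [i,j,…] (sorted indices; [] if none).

0: ✓ CMP  NZCV=1000
1: · ADDPL
2: · ADDCS
3: · MOVPL
4: ✓ CMP  NZCV=1000
5: ✓ SUBLE  r0←0xb6
6: ✓ MOVVC  r0←0xc4
7: · MOVCS

EXEC = [5,6]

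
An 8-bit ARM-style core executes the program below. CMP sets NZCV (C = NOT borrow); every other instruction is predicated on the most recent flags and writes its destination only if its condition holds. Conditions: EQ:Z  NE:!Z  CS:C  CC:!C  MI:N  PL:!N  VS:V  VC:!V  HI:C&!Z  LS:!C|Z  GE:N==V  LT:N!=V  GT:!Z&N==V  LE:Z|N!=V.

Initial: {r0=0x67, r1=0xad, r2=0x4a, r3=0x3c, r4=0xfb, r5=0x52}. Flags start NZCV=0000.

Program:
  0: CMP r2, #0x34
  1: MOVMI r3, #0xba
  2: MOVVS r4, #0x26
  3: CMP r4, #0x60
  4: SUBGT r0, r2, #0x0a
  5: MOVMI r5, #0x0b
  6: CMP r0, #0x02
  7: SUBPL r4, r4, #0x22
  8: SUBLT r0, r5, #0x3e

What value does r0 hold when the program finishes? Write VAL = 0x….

0: ✓ CMP  NZCV=0010
1: · MOVMI
2: · MOVVS
3: ✓ CMP  NZCV=1010
4: · SUBGT
5: ✓ MOVMI  r5←0x0b
6: ✓ CMP  NZCV=0010
7: ✓ SUBPL  r4←0xd9
8: · SUBLT

VAL = 0x67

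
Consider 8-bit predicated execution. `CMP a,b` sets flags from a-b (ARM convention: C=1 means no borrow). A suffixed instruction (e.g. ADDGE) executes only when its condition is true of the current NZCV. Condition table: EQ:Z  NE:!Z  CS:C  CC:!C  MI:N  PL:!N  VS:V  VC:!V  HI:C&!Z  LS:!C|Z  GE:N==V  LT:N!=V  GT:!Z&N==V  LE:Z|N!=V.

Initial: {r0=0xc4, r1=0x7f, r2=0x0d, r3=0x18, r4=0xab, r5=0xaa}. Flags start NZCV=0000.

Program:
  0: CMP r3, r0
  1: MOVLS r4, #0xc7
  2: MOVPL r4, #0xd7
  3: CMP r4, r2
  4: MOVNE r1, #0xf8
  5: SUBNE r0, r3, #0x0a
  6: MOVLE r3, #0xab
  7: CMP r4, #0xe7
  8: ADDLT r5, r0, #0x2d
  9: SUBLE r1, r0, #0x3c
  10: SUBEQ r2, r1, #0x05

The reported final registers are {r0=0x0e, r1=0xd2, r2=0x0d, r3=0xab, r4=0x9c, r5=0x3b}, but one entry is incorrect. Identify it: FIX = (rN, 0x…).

0: ✓ CMP  NZCV=0000
1: ✓ MOVLS  r4←0xc7
2: ✓ MOVPL  r4←0xd7
3: ✓ CMP  NZCV=1010
4: ✓ MOVNE  r1←0xf8
5: ✓ SUBNE  r0←0x0e
6: ✓ MOVLE  r3←0xab
7: ✓ CMP  NZCV=1000
8: ✓ ADDLT  r5←0x3b
9: ✓ SUBLE  r1←0xd2
10: · SUBEQ

FIX = (r4, 0xd7)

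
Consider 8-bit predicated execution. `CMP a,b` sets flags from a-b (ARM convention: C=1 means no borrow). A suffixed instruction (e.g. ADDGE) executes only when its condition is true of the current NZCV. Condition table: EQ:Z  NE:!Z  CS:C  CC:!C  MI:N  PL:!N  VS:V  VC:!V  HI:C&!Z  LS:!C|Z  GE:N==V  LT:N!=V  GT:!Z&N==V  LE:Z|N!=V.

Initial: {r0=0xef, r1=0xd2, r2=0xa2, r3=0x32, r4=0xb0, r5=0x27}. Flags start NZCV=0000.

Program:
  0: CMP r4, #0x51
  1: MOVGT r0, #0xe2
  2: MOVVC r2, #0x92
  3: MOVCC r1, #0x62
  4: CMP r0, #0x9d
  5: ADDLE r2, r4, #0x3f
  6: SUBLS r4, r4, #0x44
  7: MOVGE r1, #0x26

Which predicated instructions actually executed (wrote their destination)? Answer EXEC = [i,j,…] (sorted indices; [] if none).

0: ✓ CMP  NZCV=0011
1: · MOVGT
2: · MOVVC
3: · MOVCC
4: ✓ CMP  NZCV=0010
5: · ADDLE
6: · SUBLS
7: ✓ MOVGE  r1←0x26

EXEC = [7]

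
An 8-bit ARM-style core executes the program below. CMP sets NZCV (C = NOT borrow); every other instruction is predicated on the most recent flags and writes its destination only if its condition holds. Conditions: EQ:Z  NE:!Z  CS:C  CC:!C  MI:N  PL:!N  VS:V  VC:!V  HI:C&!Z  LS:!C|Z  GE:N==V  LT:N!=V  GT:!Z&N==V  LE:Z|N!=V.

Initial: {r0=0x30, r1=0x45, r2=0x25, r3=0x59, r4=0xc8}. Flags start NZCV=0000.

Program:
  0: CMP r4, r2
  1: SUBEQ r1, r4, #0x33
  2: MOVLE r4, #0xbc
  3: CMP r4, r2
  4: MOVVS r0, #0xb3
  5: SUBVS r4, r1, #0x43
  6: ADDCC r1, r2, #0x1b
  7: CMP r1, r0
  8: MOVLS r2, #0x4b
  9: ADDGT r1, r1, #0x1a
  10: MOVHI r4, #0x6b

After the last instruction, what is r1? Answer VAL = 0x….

0: ✓ CMP  NZCV=1010
1: · SUBEQ
2: ✓ MOVLE  r4←0xbc
3: ✓ CMP  NZCV=1010
4: · MOVVS
5: · SUBVS
6: · ADDCC
7: ✓ CMP  NZCV=0010
8: · MOVLS
9: ✓ ADDGT  r1←0x5f
10: ✓ MOVHI  r4←0x6b

VAL = 0x5f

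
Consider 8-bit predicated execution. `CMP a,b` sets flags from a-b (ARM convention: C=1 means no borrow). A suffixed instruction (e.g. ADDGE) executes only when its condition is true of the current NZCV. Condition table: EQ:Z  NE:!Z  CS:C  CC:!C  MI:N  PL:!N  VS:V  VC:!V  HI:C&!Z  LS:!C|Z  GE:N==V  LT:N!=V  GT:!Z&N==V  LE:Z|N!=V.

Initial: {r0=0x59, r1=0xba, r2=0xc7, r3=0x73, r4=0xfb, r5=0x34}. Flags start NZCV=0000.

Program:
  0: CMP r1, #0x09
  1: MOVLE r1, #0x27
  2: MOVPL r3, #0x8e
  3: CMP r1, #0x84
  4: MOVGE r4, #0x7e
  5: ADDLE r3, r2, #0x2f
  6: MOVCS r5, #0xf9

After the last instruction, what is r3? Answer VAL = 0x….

[0] flags=1010 → (cmp)
[1] flags=1010 LE?T → r1=0x27
[2] flags=1010 PL?F → skip
[3] flags=1001 → (cmp)
[4] flags=1001 GE?T → r4=0x7e
[5] flags=1001 LE?F → skip
[6] flags=1001 CS?F → skip

VAL = 0x73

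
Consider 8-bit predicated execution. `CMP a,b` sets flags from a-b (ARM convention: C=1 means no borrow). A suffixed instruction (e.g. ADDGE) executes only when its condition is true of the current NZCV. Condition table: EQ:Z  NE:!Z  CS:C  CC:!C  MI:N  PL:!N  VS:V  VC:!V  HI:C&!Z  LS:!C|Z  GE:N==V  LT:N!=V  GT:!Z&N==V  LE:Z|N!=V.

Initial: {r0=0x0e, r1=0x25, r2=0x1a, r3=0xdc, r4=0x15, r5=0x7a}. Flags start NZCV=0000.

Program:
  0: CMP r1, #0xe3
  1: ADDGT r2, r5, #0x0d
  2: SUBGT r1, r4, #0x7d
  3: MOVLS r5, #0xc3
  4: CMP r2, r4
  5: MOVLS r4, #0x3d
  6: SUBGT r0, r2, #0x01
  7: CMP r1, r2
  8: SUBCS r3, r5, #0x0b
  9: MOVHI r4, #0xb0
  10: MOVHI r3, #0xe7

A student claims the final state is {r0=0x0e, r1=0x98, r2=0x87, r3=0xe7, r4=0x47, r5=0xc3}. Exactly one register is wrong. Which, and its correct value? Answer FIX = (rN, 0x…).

FIX = (r4, 0xb0)

0: ✓ CMP  NZCV=0000
1: ✓ ADDGT  r2←0x87
2: ✓ SUBGT  r1←0x98
3: ✓ MOVLS  r5←0xc3
4: ✓ CMP  NZCV=0011
5: · MOVLS
6: · SUBGT
7: ✓ CMP  NZCV=0010
8: ✓ SUBCS  r3←0xb8
9: ✓ MOVHI  r4←0xb0
10: ✓ MOVHI  r3←0xe7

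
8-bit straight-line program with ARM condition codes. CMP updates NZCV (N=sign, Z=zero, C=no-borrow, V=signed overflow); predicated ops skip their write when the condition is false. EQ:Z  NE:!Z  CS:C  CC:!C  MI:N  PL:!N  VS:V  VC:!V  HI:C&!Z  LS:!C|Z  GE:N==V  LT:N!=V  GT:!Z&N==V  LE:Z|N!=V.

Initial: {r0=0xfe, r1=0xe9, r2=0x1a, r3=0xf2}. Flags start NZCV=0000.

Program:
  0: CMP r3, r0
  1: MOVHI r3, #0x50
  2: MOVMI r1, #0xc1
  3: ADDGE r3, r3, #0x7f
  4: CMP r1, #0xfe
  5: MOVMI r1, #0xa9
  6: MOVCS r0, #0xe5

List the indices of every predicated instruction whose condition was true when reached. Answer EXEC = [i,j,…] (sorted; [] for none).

EXEC = [2,5]

[0] flags=1000 → (cmp)
[1] flags=1000 HI?F → skip
[2] flags=1000 MI?T → r1=0xc1
[3] flags=1000 GE?F → skip
[4] flags=1000 → (cmp)
[5] flags=1000 MI?T → r1=0xa9
[6] flags=1000 CS?F → skip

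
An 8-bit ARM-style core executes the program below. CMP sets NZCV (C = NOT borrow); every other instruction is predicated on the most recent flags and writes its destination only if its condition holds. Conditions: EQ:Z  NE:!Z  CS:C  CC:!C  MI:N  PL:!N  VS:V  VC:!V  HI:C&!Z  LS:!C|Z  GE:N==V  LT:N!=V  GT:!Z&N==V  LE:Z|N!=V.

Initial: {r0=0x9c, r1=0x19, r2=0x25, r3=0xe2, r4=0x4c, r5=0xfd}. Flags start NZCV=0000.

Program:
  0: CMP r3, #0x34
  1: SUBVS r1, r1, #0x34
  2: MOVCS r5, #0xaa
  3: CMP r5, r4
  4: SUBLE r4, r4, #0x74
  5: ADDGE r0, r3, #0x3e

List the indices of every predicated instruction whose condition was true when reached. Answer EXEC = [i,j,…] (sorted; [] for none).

EXEC = [2,4]

0: ✓ CMP  NZCV=1010
1: · SUBVS
2: ✓ MOVCS  r5←0xaa
3: ✓ CMP  NZCV=0011
4: ✓ SUBLE  r4←0xd8
5: · ADDGE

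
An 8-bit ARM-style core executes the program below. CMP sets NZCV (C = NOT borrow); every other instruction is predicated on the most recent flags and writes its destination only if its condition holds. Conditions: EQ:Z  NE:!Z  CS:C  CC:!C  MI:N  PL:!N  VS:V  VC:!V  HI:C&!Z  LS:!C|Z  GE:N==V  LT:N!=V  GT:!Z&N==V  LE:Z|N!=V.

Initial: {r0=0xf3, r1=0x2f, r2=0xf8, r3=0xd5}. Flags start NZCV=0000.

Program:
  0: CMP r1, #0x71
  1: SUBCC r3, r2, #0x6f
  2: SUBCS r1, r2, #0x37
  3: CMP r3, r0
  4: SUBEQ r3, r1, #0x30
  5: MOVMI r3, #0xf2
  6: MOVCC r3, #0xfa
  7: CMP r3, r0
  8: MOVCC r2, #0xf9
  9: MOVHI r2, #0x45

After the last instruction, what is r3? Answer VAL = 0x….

[0] flags=1000 → (cmp)
[1] flags=1000 CC?T → r3=0x89
[2] flags=1000 CS?F → skip
[3] flags=1000 → (cmp)
[4] flags=1000 EQ?F → skip
[5] flags=1000 MI?T → r3=0xf2
[6] flags=1000 CC?T → r3=0xfa
[7] flags=0010 → (cmp)
[8] flags=0010 CC?F → skip
[9] flags=0010 HI?T → r2=0x45

VAL = 0xfa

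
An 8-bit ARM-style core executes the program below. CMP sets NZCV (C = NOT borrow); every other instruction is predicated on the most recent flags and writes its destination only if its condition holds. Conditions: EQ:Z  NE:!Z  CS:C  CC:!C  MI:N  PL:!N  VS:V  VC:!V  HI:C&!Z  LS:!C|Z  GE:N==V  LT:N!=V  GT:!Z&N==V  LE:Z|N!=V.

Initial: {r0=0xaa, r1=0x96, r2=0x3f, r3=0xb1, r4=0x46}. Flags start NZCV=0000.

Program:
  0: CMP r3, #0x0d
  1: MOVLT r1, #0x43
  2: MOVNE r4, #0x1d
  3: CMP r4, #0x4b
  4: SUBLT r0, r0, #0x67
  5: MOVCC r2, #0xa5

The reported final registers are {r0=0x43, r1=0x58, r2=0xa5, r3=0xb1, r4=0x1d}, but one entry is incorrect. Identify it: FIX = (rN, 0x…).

FIX = (r1, 0x43)

[0] flags=1010 → (cmp)
[1] flags=1010 LT?T → r1=0x43
[2] flags=1010 NE?T → r4=0x1d
[3] flags=1000 → (cmp)
[4] flags=1000 LT?T → r0=0x43
[5] flags=1000 CC?T → r2=0xa5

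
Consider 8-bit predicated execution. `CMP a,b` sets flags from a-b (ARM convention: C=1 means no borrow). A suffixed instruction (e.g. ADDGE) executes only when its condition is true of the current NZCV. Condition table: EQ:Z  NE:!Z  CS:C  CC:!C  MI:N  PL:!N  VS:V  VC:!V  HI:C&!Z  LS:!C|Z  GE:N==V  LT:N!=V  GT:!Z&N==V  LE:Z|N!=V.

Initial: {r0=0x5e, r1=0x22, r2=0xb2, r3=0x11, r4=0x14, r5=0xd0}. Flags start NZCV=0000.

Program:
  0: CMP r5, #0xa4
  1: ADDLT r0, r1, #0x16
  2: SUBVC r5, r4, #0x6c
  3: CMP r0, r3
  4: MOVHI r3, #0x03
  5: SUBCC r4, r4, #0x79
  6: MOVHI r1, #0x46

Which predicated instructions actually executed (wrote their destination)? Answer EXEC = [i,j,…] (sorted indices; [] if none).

EXEC = [2,4,6]

0: ✓ CMP  NZCV=0010
1: · ADDLT
2: ✓ SUBVC  r5←0xa8
3: ✓ CMP  NZCV=0010
4: ✓ MOVHI  r3←0x03
5: · SUBCC
6: ✓ MOVHI  r1←0x46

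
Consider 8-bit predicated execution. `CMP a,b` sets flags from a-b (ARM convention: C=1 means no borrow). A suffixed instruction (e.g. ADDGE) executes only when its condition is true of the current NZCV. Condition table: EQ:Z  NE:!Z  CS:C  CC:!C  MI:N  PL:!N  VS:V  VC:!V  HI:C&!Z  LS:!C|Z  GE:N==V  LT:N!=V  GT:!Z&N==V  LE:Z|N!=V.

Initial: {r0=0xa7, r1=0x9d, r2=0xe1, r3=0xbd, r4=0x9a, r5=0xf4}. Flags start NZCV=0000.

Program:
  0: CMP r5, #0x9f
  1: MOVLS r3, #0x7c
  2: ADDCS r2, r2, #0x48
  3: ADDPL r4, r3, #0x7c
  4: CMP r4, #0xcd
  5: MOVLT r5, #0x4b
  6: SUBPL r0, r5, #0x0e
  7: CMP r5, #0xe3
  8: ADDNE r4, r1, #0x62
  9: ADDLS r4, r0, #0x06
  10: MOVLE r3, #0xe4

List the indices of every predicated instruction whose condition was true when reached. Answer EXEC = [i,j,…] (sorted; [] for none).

0: ✓ CMP  NZCV=0010
1: · MOVLS
2: ✓ ADDCS  r2←0x29
3: ✓ ADDPL  r4←0x39
4: ✓ CMP  NZCV=0000
5: · MOVLT
6: ✓ SUBPL  r0←0xe6
7: ✓ CMP  NZCV=0010
8: ✓ ADDNE  r4←0xff
9: · ADDLS
10: · MOVLE

EXEC = [2,3,6,8]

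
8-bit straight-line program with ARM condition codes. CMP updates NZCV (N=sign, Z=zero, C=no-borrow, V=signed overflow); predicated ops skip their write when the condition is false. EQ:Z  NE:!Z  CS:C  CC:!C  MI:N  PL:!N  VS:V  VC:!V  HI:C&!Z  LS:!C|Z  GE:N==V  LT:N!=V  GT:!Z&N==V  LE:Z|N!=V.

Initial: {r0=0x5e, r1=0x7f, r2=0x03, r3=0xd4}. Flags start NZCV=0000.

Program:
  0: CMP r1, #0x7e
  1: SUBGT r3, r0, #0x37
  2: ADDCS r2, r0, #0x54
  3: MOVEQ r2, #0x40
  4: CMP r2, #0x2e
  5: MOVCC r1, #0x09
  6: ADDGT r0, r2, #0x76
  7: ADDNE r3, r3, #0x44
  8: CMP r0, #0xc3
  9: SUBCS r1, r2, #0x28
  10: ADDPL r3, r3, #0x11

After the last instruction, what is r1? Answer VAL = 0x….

0: ✓ CMP  NZCV=0010
1: ✓ SUBGT  r3←0x27
2: ✓ ADDCS  r2←0xb2
3: · MOVEQ
4: ✓ CMP  NZCV=1010
5: · MOVCC
6: · ADDGT
7: ✓ ADDNE  r3←0x6b
8: ✓ CMP  NZCV=1001
9: · SUBCS
10: · ADDPL

VAL = 0x7f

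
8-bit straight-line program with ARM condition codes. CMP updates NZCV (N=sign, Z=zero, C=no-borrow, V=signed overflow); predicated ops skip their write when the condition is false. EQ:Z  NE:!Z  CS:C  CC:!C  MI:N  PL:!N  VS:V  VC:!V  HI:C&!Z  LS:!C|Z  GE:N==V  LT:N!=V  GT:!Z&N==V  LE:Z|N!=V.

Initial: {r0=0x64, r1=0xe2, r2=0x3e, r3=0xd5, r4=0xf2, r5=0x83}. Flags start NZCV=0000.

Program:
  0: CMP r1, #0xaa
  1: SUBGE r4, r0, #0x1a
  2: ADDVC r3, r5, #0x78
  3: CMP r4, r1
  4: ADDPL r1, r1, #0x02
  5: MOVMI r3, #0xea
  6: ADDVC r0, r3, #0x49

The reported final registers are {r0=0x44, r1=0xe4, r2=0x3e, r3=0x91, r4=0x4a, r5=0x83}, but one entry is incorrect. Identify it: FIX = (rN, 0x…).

FIX = (r3, 0xfb)

0: ✓ CMP  NZCV=0010
1: ✓ SUBGE  r4←0x4a
2: ✓ ADDVC  r3←0xfb
3: ✓ CMP  NZCV=0000
4: ✓ ADDPL  r1←0xe4
5: · MOVMI
6: ✓ ADDVC  r0←0x44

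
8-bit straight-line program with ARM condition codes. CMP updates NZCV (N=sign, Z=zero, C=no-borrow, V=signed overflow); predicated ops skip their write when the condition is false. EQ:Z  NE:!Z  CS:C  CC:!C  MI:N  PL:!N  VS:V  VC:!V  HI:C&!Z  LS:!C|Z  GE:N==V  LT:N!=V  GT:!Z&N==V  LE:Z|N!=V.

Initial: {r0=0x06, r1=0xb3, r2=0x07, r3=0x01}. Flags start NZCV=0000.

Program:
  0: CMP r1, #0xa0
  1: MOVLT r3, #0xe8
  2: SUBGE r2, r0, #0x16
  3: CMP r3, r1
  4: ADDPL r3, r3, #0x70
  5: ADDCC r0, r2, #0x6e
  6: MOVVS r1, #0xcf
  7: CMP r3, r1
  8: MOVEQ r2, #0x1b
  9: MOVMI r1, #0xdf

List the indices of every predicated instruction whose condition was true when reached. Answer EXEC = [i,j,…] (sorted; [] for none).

0: ✓ CMP  NZCV=0010
1: · MOVLT
2: ✓ SUBGE  r2←0xf0
3: ✓ CMP  NZCV=0000
4: ✓ ADDPL  r3←0x71
5: ✓ ADDCC  r0←0x5e
6: · MOVVS
7: ✓ CMP  NZCV=1001
8: · MOVEQ
9: ✓ MOVMI  r1←0xdf

EXEC = [2,4,5,9]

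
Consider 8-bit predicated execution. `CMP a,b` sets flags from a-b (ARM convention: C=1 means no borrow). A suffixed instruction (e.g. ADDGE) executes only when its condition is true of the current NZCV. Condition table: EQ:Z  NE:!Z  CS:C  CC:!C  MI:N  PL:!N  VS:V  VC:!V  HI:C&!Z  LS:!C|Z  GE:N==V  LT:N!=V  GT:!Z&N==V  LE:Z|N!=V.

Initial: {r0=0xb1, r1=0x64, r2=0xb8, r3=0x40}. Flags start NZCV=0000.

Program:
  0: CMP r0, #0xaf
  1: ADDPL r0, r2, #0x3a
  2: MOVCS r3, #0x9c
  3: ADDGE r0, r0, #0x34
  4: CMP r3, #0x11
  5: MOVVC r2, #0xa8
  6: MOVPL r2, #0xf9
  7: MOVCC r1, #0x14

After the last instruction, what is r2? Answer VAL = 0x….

VAL = 0xa8

0: ✓ CMP  NZCV=0010
1: ✓ ADDPL  r0←0xf2
2: ✓ MOVCS  r3←0x9c
3: ✓ ADDGE  r0←0x26
4: ✓ CMP  NZCV=1010
5: ✓ MOVVC  r2←0xa8
6: · MOVPL
7: · MOVCC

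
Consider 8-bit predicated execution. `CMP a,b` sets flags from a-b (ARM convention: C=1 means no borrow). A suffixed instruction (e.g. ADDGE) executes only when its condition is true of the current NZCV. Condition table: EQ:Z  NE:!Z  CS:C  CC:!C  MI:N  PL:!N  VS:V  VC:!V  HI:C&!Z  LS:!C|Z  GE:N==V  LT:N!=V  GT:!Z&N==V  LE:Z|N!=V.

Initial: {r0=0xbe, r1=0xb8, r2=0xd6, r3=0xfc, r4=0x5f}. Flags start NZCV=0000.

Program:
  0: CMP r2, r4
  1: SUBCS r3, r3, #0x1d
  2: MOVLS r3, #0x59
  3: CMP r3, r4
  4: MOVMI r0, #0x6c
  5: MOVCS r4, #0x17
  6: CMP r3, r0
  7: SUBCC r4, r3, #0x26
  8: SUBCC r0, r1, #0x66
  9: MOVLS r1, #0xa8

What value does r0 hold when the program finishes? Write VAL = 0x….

VAL = 0x6c

[0] flags=0011 → (cmp)
[1] flags=0011 CS?T → r3=0xdf
[2] flags=0011 LS?F → skip
[3] flags=1010 → (cmp)
[4] flags=1010 MI?T → r0=0x6c
[5] flags=1010 CS?T → r4=0x17
[6] flags=0011 → (cmp)
[7] flags=0011 CC?F → skip
[8] flags=0011 CC?F → skip
[9] flags=0011 LS?F → skip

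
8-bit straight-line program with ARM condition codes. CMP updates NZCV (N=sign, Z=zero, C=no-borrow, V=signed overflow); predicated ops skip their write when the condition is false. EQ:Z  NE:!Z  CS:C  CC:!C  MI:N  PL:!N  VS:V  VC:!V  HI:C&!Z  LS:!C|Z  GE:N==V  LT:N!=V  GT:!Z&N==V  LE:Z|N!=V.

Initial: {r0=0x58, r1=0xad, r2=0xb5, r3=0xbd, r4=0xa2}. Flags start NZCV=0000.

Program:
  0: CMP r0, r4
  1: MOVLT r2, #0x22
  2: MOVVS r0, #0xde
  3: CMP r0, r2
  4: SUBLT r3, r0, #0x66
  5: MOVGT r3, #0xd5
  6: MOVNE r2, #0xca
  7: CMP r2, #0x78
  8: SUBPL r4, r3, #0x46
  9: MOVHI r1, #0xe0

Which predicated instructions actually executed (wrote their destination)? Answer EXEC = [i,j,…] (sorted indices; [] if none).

EXEC = [2,5,6,8,9]

[0] flags=1001 → (cmp)
[1] flags=1001 LT?F → skip
[2] flags=1001 VS?T → r0=0xde
[3] flags=0010 → (cmp)
[4] flags=0010 LT?F → skip
[5] flags=0010 GT?T → r3=0xd5
[6] flags=0010 NE?T → r2=0xca
[7] flags=0011 → (cmp)
[8] flags=0011 PL?T → r4=0x8f
[9] flags=0011 HI?T → r1=0xe0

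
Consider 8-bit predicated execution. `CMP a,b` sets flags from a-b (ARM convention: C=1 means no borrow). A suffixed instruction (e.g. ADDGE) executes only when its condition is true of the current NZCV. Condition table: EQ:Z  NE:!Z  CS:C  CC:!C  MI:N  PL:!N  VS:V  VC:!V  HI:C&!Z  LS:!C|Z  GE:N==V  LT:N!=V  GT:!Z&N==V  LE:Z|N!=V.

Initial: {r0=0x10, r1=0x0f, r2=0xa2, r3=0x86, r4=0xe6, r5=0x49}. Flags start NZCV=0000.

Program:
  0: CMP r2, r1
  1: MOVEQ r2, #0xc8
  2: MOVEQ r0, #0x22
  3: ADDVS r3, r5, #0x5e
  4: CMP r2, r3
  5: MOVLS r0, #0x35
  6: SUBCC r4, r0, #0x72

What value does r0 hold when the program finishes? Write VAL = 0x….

0: ✓ CMP  NZCV=1010
1: · MOVEQ
2: · MOVEQ
3: · ADDVS
4: ✓ CMP  NZCV=0010
5: · MOVLS
6: · SUBCC

VAL = 0x10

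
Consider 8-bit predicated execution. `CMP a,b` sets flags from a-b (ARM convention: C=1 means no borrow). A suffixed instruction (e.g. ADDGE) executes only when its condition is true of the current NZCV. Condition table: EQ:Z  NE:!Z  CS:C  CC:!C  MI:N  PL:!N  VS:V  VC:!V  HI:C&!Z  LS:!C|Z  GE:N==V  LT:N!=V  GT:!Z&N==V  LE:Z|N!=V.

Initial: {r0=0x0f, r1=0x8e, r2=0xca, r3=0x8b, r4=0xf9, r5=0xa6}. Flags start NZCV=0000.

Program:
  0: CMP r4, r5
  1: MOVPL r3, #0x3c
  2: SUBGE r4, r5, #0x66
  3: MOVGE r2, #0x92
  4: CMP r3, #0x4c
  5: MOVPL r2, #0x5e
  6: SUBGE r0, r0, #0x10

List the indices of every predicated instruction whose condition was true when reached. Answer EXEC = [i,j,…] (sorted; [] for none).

[0] flags=0010 → (cmp)
[1] flags=0010 PL?T → r3=0x3c
[2] flags=0010 GE?T → r4=0x40
[3] flags=0010 GE?T → r2=0x92
[4] flags=1000 → (cmp)
[5] flags=1000 PL?F → skip
[6] flags=1000 GE?F → skip

EXEC = [1,2,3]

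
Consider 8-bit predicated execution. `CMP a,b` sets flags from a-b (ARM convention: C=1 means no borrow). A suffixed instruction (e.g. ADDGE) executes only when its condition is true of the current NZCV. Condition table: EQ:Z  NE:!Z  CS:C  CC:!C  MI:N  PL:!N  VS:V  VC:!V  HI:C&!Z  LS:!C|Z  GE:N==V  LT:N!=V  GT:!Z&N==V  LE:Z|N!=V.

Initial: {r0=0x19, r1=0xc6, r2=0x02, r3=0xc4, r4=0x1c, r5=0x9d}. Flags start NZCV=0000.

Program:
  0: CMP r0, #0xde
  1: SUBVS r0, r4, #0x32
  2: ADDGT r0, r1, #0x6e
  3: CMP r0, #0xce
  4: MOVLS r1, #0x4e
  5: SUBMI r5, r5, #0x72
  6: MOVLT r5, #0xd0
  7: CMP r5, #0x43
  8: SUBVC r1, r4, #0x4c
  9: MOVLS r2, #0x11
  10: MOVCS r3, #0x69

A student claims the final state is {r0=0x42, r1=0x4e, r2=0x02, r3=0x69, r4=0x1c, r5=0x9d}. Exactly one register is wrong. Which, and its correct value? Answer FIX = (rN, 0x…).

FIX = (r0, 0x34)

[0] flags=0000 → (cmp)
[1] flags=0000 VS?F → skip
[2] flags=0000 GT?T → r0=0x34
[3] flags=0000 → (cmp)
[4] flags=0000 LS?T → r1=0x4e
[5] flags=0000 MI?F → skip
[6] flags=0000 LT?F → skip
[7] flags=0011 → (cmp)
[8] flags=0011 VC?F → skip
[9] flags=0011 LS?F → skip
[10] flags=0011 CS?T → r3=0x69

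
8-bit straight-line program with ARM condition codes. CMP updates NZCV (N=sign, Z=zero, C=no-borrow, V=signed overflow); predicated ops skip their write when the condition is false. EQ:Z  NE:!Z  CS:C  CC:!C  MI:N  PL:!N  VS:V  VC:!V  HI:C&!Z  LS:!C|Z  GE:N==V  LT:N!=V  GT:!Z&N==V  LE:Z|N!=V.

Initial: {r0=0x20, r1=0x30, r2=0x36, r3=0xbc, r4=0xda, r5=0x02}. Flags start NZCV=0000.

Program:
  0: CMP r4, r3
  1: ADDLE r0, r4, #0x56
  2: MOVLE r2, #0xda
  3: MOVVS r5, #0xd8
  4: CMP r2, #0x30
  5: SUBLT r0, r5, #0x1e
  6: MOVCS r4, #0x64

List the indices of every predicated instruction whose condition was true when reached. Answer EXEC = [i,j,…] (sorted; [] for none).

EXEC = [6]

[0] flags=0010 → (cmp)
[1] flags=0010 LE?F → skip
[2] flags=0010 LE?F → skip
[3] flags=0010 VS?F → skip
[4] flags=0010 → (cmp)
[5] flags=0010 LT?F → skip
[6] flags=0010 CS?T → r4=0x64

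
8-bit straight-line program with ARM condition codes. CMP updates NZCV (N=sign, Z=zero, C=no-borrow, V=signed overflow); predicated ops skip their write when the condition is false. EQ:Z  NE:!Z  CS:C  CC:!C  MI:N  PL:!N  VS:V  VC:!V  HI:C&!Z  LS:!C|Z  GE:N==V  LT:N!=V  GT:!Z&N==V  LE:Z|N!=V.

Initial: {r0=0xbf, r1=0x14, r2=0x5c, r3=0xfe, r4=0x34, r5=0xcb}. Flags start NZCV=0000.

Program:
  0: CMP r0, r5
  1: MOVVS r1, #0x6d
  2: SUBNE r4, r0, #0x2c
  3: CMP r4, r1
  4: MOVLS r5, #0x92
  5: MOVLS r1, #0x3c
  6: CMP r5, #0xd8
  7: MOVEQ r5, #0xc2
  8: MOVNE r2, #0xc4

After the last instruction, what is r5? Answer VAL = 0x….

0: ✓ CMP  NZCV=1000
1: · MOVVS
2: ✓ SUBNE  r4←0x93
3: ✓ CMP  NZCV=0011
4: · MOVLS
5: · MOVLS
6: ✓ CMP  NZCV=1000
7: · MOVEQ
8: ✓ MOVNE  r2←0xc4

VAL = 0xcb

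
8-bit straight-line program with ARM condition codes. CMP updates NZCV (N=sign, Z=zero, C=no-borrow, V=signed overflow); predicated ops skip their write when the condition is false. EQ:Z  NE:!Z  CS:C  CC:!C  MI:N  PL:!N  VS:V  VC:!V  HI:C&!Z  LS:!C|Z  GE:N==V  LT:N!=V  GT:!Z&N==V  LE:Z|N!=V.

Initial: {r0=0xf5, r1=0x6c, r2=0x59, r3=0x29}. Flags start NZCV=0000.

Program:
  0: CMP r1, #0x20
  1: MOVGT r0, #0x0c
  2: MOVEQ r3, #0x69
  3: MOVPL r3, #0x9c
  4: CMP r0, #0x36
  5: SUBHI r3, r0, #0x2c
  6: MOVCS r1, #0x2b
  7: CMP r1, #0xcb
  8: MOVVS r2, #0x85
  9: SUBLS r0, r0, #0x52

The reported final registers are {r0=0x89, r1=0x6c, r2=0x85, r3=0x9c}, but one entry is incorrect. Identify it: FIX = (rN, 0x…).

0: ✓ CMP  NZCV=0010
1: ✓ MOVGT  r0←0x0c
2: · MOVEQ
3: ✓ MOVPL  r3←0x9c
4: ✓ CMP  NZCV=1000
5: · SUBHI
6: · MOVCS
7: ✓ CMP  NZCV=1001
8: ✓ MOVVS  r2←0x85
9: ✓ SUBLS  r0←0xba

FIX = (r0, 0xba)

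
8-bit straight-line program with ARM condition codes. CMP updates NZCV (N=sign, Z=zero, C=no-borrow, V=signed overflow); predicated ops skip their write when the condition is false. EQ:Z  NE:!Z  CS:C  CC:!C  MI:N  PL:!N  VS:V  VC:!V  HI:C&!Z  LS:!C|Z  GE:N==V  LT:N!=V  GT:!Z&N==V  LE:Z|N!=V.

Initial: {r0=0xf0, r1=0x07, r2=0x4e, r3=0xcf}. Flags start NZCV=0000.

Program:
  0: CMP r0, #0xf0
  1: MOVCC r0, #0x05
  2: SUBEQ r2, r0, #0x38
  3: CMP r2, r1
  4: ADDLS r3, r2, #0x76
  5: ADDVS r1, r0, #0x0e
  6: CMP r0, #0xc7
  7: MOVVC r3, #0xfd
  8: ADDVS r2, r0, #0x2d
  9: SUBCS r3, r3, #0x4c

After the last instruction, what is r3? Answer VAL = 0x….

[0] flags=0110 → (cmp)
[1] flags=0110 CC?F → skip
[2] flags=0110 EQ?T → r2=0xb8
[3] flags=1010 → (cmp)
[4] flags=1010 LS?F → skip
[5] flags=1010 VS?F → skip
[6] flags=0010 → (cmp)
[7] flags=0010 VC?T → r3=0xfd
[8] flags=0010 VS?F → skip
[9] flags=0010 CS?T → r3=0xb1

VAL = 0xb1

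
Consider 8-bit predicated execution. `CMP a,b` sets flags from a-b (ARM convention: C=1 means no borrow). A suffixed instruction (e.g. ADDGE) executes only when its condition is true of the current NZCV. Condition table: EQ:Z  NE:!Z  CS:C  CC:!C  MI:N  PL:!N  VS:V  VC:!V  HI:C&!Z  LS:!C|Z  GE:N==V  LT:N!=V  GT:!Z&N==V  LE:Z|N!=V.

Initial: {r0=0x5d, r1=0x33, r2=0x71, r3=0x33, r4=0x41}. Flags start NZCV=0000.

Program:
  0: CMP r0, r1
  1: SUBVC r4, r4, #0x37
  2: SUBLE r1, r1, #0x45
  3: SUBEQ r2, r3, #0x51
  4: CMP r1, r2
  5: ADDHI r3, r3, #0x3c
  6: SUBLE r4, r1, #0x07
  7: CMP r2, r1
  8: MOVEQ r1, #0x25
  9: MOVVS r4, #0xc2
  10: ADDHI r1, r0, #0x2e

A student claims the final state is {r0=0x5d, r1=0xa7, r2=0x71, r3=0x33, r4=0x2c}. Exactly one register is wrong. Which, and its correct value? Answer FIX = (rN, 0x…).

FIX = (r1, 0x8b)

[0] flags=0010 → (cmp)
[1] flags=0010 VC?T → r4=0x0a
[2] flags=0010 LE?F → skip
[3] flags=0010 EQ?F → skip
[4] flags=1000 → (cmp)
[5] flags=1000 HI?F → skip
[6] flags=1000 LE?T → r4=0x2c
[7] flags=0010 → (cmp)
[8] flags=0010 EQ?F → skip
[9] flags=0010 VS?F → skip
[10] flags=0010 HI?T → r1=0x8b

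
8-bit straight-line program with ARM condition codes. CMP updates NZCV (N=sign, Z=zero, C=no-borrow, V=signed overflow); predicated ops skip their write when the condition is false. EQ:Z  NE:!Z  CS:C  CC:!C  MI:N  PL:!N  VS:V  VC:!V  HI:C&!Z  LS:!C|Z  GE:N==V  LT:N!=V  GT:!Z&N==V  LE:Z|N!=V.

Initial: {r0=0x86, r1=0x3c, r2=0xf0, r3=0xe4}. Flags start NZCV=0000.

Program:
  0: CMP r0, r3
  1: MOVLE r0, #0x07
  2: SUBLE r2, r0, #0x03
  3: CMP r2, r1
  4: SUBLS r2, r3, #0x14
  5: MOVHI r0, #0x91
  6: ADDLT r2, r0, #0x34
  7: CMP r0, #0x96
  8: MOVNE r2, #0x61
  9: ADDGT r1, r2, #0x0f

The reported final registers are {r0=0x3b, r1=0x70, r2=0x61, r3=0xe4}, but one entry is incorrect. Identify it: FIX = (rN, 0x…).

0: ✓ CMP  NZCV=1000
1: ✓ MOVLE  r0←0x07
2: ✓ SUBLE  r2←0x04
3: ✓ CMP  NZCV=1000
4: ✓ SUBLS  r2←0xd0
5: · MOVHI
6: ✓ ADDLT  r2←0x3b
7: ✓ CMP  NZCV=0000
8: ✓ MOVNE  r2←0x61
9: ✓ ADDGT  r1←0x70

FIX = (r0, 0x07)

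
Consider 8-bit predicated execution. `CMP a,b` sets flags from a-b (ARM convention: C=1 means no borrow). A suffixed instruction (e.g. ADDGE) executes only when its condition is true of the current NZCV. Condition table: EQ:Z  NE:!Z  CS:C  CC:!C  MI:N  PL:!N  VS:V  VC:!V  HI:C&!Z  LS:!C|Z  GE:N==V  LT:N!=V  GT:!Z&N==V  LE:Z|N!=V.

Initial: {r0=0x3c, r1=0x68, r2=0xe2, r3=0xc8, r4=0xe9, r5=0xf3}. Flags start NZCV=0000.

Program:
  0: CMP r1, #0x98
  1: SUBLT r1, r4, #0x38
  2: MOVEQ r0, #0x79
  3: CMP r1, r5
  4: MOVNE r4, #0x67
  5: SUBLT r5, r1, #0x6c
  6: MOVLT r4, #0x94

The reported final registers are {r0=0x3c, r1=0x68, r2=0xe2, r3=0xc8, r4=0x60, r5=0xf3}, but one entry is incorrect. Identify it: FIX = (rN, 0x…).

FIX = (r4, 0x67)

[0] flags=1001 → (cmp)
[1] flags=1001 LT?F → skip
[2] flags=1001 EQ?F → skip
[3] flags=0000 → (cmp)
[4] flags=0000 NE?T → r4=0x67
[5] flags=0000 LT?F → skip
[6] flags=0000 LT?F → skip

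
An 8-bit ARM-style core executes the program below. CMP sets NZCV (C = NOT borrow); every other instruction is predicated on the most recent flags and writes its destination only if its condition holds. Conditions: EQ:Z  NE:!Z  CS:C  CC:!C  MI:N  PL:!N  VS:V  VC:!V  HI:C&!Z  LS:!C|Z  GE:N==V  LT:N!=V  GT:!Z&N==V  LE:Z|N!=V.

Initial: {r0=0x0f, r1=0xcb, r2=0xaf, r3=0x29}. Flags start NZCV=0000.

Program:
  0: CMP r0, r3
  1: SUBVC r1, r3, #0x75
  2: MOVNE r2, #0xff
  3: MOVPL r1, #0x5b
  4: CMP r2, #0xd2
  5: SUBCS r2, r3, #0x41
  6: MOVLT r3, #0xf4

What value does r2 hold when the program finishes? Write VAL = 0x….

VAL = 0xe8

0: ✓ CMP  NZCV=1000
1: ✓ SUBVC  r1←0xb4
2: ✓ MOVNE  r2←0xff
3: · MOVPL
4: ✓ CMP  NZCV=0010
5: ✓ SUBCS  r2←0xe8
6: · MOVLT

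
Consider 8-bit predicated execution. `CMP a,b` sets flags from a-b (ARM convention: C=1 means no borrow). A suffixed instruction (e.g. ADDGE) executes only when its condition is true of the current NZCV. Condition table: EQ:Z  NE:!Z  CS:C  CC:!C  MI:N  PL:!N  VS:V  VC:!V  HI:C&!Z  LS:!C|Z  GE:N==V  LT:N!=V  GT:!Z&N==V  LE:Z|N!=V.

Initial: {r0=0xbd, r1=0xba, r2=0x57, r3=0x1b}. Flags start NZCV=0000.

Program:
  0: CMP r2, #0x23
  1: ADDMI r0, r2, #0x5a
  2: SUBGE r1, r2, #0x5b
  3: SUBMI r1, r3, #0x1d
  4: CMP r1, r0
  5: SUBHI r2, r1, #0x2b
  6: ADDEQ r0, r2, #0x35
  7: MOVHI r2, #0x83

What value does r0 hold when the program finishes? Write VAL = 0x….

0: ✓ CMP  NZCV=0010
1: · ADDMI
2: ✓ SUBGE  r1←0xfc
3: · SUBMI
4: ✓ CMP  NZCV=0010
5: ✓ SUBHI  r2←0xd1
6: · ADDEQ
7: ✓ MOVHI  r2←0x83

VAL = 0xbd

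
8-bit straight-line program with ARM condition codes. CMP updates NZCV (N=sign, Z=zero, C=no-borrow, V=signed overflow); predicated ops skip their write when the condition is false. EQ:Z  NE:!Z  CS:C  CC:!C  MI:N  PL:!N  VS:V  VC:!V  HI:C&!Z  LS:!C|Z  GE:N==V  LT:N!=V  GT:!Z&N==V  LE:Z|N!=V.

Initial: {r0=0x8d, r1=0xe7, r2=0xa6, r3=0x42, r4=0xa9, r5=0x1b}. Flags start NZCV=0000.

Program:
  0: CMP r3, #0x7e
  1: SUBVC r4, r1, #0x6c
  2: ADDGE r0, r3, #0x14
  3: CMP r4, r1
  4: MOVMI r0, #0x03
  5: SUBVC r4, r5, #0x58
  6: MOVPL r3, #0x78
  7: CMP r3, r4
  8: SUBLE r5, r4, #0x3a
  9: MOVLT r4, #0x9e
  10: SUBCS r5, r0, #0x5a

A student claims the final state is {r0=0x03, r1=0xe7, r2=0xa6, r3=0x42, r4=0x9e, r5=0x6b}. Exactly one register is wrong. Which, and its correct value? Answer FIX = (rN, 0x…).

[0] flags=1000 → (cmp)
[1] flags=1000 VC?T → r4=0x7b
[2] flags=1000 GE?F → skip
[3] flags=1001 → (cmp)
[4] flags=1001 MI?T → r0=0x03
[5] flags=1001 VC?F → skip
[6] flags=1001 PL?F → skip
[7] flags=1000 → (cmp)
[8] flags=1000 LE?T → r5=0x41
[9] flags=1000 LT?T → r4=0x9e
[10] flags=1000 CS?F → skip

FIX = (r5, 0x41)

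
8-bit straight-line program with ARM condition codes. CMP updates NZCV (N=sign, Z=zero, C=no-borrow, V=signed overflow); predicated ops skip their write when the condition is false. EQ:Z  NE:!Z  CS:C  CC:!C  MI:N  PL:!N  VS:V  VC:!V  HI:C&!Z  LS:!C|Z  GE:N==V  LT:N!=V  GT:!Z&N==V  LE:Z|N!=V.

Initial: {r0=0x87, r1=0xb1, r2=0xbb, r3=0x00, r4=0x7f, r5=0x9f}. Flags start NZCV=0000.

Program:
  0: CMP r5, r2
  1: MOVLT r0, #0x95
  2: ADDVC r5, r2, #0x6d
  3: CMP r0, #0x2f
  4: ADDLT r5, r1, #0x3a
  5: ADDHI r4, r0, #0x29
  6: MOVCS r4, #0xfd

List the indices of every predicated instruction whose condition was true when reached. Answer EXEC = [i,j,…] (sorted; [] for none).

EXEC = [1,2,4,5,6]

0: ✓ CMP  NZCV=1000
1: ✓ MOVLT  r0←0x95
2: ✓ ADDVC  r5←0x28
3: ✓ CMP  NZCV=0011
4: ✓ ADDLT  r5←0xeb
5: ✓ ADDHI  r4←0xbe
6: ✓ MOVCS  r4←0xfd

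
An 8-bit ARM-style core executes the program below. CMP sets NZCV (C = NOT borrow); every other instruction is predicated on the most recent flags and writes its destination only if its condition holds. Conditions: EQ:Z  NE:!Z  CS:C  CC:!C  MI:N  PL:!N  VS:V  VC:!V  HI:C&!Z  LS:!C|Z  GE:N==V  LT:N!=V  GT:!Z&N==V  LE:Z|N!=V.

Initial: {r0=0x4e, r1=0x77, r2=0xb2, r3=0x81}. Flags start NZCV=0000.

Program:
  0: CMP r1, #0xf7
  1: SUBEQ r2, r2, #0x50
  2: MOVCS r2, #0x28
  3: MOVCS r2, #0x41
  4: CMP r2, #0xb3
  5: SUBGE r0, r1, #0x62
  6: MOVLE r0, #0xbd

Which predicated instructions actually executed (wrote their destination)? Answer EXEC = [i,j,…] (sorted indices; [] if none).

[0] flags=1001 → (cmp)
[1] flags=1001 EQ?F → skip
[2] flags=1001 CS?F → skip
[3] flags=1001 CS?F → skip
[4] flags=1000 → (cmp)
[5] flags=1000 GE?F → skip
[6] flags=1000 LE?T → r0=0xbd

EXEC = [6]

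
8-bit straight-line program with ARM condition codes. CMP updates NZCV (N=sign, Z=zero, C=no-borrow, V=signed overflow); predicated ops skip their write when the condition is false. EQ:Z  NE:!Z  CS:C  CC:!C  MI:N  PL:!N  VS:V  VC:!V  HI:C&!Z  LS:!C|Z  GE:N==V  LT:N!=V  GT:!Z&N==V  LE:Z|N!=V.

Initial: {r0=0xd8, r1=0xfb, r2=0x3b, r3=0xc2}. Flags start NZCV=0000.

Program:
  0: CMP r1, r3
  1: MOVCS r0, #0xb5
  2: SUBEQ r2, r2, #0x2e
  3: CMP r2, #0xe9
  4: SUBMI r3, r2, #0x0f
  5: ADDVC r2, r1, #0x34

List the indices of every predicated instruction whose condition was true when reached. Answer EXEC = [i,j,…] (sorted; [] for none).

[0] flags=0010 → (cmp)
[1] flags=0010 CS?T → r0=0xb5
[2] flags=0010 EQ?F → skip
[3] flags=0000 → (cmp)
[4] flags=0000 MI?F → skip
[5] flags=0000 VC?T → r2=0x2f

EXEC = [1,5]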